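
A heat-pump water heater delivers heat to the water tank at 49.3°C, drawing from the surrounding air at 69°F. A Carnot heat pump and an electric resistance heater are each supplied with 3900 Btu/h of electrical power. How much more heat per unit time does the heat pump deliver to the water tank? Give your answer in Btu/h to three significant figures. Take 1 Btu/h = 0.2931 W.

In absolute terms T_C = 293.71 K and T_H = 322.45 K, so ΔT = 28.74 K.
COP_Carnot = T_H/ΔT = 322.45/28.74 = 11.22.
The heat pump delivers Q̇_H = COP × Ẇ = 43750 Btu/h; the resistance heater delivers Ẇ = 3900 Btu/h.
Extra = (COP − 1)·Ẇ = 39850 Btu/h.

39800 Btu/h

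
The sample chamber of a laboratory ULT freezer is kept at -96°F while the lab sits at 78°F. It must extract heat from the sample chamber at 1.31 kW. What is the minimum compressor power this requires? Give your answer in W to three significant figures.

In absolute terms T_C = 202.04 K and T_H = 298.71 K, so ΔT = 96.67 K.
COP_Carnot = T_C/ΔT = 202.04/96.67 = 2.090.
Ẇ_min = Q̇/COP_Carnot = 1.310/2.090 = 0.6268 kW = 626.8 W.

627 W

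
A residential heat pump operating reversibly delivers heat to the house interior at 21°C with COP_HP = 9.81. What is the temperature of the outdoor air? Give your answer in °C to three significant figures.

-8.98 °C

COP_HP = T_H/(T_H − T_C) gives T_H − T_C = T_H/COP.
With T_H = 294.15 K, T_C = 294.15 × (1 − 1/9.81) = 264.17 K.
Converting, 264.17 K = -8.98°C.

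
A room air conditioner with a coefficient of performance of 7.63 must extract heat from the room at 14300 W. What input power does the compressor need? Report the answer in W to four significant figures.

Ẇ = Q̇_C/COP = 14300/7.63 = 1874 W.

1874 W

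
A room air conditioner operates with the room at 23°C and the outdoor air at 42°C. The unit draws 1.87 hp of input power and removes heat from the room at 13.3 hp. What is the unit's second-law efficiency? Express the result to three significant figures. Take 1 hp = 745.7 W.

0.456

COP_actual = Q̇_C/Ẇ = 13.30/1.870 = 7.112.
In absolute terms T_C = 296.15 K and T_H = 315.15 K, so ΔT = 19.00 K.
COP_Carnot = T_C/ΔT = 296.15/19.00 = 15.59.
η_II = COP_actual/COP_Carnot = 7.112/15.59 = 0.4563.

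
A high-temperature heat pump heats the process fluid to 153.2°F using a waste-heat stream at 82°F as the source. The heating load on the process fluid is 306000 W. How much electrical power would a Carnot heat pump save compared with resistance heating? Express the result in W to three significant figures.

In absolute terms T_C = 300.93 K and T_H = 340.48 K, so ΔT = 39.56 K.
COP_Carnot = T_H/ΔT = 340.48/39.56 = 8.608.
Resistance heating needs Ẇ_res = Q̇_H = 306000 W; the reversible heat pump needs only Ẇ_hp = Q̇_H/COP = 35550 W.
Saving = 306000 − 35550 = 270500 W.

270000 W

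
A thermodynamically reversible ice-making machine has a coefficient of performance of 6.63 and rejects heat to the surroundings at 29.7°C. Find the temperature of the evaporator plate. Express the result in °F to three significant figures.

For a Carnot refrigerator COP_R = T_C/(T_H − T_C), so T_C = COP·T_H/(1 + COP).
With T_H = 302.85 K, T_C = 6.63 × 302.85/7.630 = 263.16 K.
Converting, 263.16 K = 14.01°F.

14.0 °F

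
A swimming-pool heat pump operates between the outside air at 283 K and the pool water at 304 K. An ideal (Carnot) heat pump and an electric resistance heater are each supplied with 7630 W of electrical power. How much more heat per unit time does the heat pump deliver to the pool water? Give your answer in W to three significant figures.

103000 W

The reservoir spacing is ΔT = 304 − 283 = 21.00 K.
COP_Carnot = T_H/ΔT = 304.00/21.00 = 14.48.
The heat pump delivers Q̇_H = COP × Ẇ = 110500 W; the resistance heater delivers Ẇ = 7630 W.
Extra = (COP − 1)·Ẇ = 102800 W.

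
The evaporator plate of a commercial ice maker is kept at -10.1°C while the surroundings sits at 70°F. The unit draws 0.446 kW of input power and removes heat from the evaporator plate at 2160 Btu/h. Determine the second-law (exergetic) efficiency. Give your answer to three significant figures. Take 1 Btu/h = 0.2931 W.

Converting, Q̇_C = 2160 Btu/h = 0.6331 kW, so COP_actual = Q̇_C/Ẇ = 0.6331/0.4460 = 1.419.
In absolute terms T_C = 263.05 K and T_H = 294.26 K, so ΔT = 31.21 K.
COP_Carnot = T_C/ΔT = 263.05/31.21 = 8.428.
η_II = COP_actual/COP_Carnot = 1.419/8.428 = 0.1684.

0.168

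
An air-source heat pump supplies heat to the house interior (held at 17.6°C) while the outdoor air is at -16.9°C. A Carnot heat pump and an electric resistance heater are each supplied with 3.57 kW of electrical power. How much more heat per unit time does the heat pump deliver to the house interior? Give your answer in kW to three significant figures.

In absolute terms T_C = 256.25 K and T_H = 290.75 K, so ΔT = 34.50 K.
COP_Carnot = T_H/ΔT = 290.75/34.50 = 8.428.
The heat pump delivers Q̇_H = COP × Ẇ = 30.09 kW; the resistance heater delivers Ẇ = 3.570 kW.
Extra = (COP − 1)·Ẇ = 26.52 kW.

26.5 kW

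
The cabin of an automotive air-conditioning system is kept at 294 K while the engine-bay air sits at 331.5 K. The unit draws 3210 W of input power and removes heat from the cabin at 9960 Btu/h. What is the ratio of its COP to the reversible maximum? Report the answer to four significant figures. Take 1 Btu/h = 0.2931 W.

Converting, Q̇_C = 9960 Btu/h = 2919 W, so COP_actual = Q̇_C/Ẇ = 2919/3210 = 0.9094.
The reservoir spacing is ΔT = 331.5 − 294 = 37.50 K.
COP_Carnot = T_C/ΔT = 294.00/37.50 = 7.840.
η_II = COP_actual/COP_Carnot = 0.9094/7.840 = 0.1160.

0.1160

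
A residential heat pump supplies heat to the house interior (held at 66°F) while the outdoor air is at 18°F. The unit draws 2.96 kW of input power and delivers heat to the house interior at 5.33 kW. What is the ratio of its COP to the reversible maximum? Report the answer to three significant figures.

0.164

COP_actual = Q̇_H/Ẇ = 5.330/2.960 = 1.801.
In absolute terms T_C = 265.37 K and T_H = 292.04 K, so ΔT = 26.67 K.
COP_Carnot = T_H/ΔT = 292.04/26.67 = 10.95.
η_II = COP_actual/COP_Carnot = 1.801/10.95 = 0.1644.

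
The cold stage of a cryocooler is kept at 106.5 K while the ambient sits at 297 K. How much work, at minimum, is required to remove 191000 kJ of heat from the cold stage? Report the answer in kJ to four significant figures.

341600 kJ

The reservoir spacing is ΔT = 297 − 106.5 = 190.5 K.
The reversible limit is COP_R = T_C/ΔT = 0.5591, so W_min = Q_C/COP = Q_C·ΔT/T_C.
W_min = 191000 × 190.5/106.50 = 341600 kJ.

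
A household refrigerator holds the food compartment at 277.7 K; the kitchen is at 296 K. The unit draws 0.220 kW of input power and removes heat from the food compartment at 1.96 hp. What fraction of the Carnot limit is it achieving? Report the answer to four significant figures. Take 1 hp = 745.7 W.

Converting, Q̇_C = 1.960 hp = 1.462 kW, so COP_actual = Q̇_C/Ẇ = 1.462/0.2200 = 6.644.
The reservoir spacing is ΔT = 296 − 277.7 = 18.30 K.
COP_Carnot = T_C/ΔT = 277.70/18.30 = 15.17.
η_II = COP_actual/COP_Carnot = 6.644/15.17 = 0.4378.

0.4378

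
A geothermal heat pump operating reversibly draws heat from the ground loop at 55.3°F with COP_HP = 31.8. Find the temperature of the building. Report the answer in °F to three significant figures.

72.0 °F

COP_HP = T_H/(T_H − T_C) rearranges to T_H = COP·T_C/(COP − 1).
With T_C = 286.09 K, T_H = 31.8 × 286.09/30.80 = 295.38 K.
Converting, 295.38 K = 72.02°F.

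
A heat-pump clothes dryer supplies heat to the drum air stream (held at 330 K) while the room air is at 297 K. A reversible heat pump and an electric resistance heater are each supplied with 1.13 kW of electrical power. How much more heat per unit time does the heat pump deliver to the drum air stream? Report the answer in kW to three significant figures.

10.2 kW

The reservoir spacing is ΔT = 330 − 297 = 33.00 K.
COP_Carnot = T_H/ΔT = 330.00/33.00 = 10.00.
The heat pump delivers Q̇_H = COP × Ẇ = 11.30 kW; the resistance heater delivers Ẇ = 1.130 kW.
Extra = (COP − 1)·Ẇ = 10.17 kW.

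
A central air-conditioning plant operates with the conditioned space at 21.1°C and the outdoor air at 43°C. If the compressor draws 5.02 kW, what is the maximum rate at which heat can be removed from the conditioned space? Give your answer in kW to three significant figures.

67.4 kW

In absolute terms T_C = 294.25 K and T_H = 316.15 K, so ΔT = 21.90 K.
COP_Carnot = T_C/ΔT = 294.25/21.90 = 13.44.
Q̇_max = COP_Carnot × Ẇ = 13.44 × 5.020 kW = 67.45 kW.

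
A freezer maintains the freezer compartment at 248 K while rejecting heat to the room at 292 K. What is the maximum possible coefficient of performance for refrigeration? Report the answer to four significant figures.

The reservoir spacing is ΔT = 292 − 248 = 44.00 K.
For a reversible cycle, COP_Carnot = T_C/ΔT = 248.00/44.00 = 5.636.

5.636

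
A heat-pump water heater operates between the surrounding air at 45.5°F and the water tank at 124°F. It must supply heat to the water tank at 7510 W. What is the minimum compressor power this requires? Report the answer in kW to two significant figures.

1.0 kW

In absolute terms T_C = 280.65 K and T_H = 324.26 K, so ΔT = 43.61 K.
COP_Carnot = T_H/ΔT = 324.26/43.61 = 7.435.
Ẇ_min = Q̇/COP_Carnot = 7510/7.435 = 1010 W = 1.010 kW.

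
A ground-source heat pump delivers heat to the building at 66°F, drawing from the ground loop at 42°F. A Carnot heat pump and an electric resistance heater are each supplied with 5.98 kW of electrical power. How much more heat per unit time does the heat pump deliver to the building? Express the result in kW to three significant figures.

In absolute terms T_C = 278.71 K and T_H = 292.04 K, so ΔT = 13.33 K.
COP_Carnot = T_H/ΔT = 292.04/13.33 = 21.90.
The heat pump delivers Q̇_H = COP × Ẇ = 131.0 kW; the resistance heater delivers Ẇ = 5.980 kW.
Extra = (COP − 1)·Ẇ = 125.0 kW.

125 kW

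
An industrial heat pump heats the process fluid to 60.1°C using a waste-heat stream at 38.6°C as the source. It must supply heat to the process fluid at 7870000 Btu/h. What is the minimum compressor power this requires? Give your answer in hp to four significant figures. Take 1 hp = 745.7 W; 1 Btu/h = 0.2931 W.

In absolute terms T_C = 311.75 K and T_H = 333.25 K, so ΔT = 21.50 K.
COP_Carnot = T_H/ΔT = 333.25/21.50 = 15.50.
Ẇ_min = Q̇/COP_Carnot = 7870000/15.50 = 507700 Btu/h = 199.6 hp.

199.6 hp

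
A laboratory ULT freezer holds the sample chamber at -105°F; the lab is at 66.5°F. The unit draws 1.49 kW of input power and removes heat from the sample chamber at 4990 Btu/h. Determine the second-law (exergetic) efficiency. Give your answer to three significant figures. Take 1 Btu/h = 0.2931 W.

0.475

Converting, Q̇_C = 4990 Btu/h = 1.463 kW, so COP_actual = Q̇_C/Ẇ = 1.463/1.490 = 0.9816.
In absolute terms T_C = 197.04 K and T_H = 292.32 K, so ΔT = 95.28 K.
COP_Carnot = T_C/ΔT = 197.04/95.28 = 2.068.
η_II = COP_actual/COP_Carnot = 0.9816/2.068 = 0.4746.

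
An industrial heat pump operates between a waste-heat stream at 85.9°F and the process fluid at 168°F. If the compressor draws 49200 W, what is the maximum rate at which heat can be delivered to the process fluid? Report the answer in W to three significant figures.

In absolute terms T_C = 303.09 K and T_H = 348.71 K, so ΔT = 45.61 K.
COP_Carnot = T_H/ΔT = 348.71/45.61 = 7.645.
Q̇_max = COP_Carnot × Ẇ = 7.645 × 49200 W = 376100 W.

376000 W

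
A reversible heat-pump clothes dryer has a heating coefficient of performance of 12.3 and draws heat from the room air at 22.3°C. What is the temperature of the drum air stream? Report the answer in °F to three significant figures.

119 °F

COP_HP = T_H/(T_H − T_C) rearranges to T_H = COP·T_C/(COP − 1).
With T_C = 295.45 K, T_H = 12.3 × 295.45/11.30 = 321.60 K.
Converting, 321.60 K = 119.20°F.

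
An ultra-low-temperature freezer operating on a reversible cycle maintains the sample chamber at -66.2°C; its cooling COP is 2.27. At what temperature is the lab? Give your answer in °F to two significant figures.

77 °F

COP_R = T_C/(T_H − T_C) gives T_H − T_C = T_C/COP.
With T_C = 206.95 K, T_H = 206.95 × (1 + 1/2.27) = 298.12 K.
Converting, 298.12 K = 76.94°F.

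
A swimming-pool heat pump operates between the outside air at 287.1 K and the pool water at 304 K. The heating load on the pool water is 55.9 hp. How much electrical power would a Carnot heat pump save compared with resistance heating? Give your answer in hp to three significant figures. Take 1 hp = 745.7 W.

The reservoir spacing is ΔT = 304 − 287.1 = 16.90 K.
COP_Carnot = T_H/ΔT = 304.00/16.90 = 17.99.
Resistance heating needs Ẇ_res = Q̇_H = 55.90 hp; the reversible heat pump needs only Ẇ_hp = Q̇_H/COP = 3.108 hp.
Saving = 55.90 − 3.108 = 52.79 hp.

52.8 hp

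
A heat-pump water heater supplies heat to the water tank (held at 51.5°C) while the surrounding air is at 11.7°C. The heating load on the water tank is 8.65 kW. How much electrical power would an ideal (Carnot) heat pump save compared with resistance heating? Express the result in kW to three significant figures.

In absolute terms T_C = 284.85 K and T_H = 324.65 K, so ΔT = 39.80 K.
COP_Carnot = T_H/ΔT = 324.65/39.80 = 8.157.
Resistance heating needs Ẇ_res = Q̇_H = 8.650 kW; the reversible heat pump needs only Ẇ_hp = Q̇_H/COP = 1.060 kW.
Saving = 8.650 − 1.060 = 7.590 kW.

7.59 kW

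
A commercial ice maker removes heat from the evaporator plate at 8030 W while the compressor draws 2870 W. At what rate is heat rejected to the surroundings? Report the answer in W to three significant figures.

10900 W

For a cyclic device the first law requires Q̇_H = Q̇_C + Ẇ.
Q̇_H = Q̇_C + Ẇ = 10900 W.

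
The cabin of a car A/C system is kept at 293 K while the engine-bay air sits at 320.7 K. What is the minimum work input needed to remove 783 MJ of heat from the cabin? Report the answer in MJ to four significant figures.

74.02 MJ

The reservoir spacing is ΔT = 320.7 − 293 = 27.70 K.
The reversible limit is COP_R = T_C/ΔT = 10.58, so W_min = Q_C/COP = Q_C·ΔT/T_C.
W_min = 783.0 × 27.70/293.00 = 74.02 MJ.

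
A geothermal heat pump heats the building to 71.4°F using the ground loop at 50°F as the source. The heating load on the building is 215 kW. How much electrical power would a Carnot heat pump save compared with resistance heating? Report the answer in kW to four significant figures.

In absolute terms T_C = 283.15 K and T_H = 295.04 K, so ΔT = 11.89 K.
COP_Carnot = T_H/ΔT = 295.04/11.89 = 24.82.
Resistance heating needs Ẇ_res = Q̇_H = 215.0 kW; the reversible heat pump needs only Ẇ_hp = Q̇_H/COP = 8.664 kW.
Saving = 215.0 − 8.664 = 206.3 kW.

206.3 kW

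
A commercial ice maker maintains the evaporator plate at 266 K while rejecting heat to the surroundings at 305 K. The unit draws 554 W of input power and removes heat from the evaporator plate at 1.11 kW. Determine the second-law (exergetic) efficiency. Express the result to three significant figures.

Converting, Q̇_C = 1.110 kW = 1110 W, so COP_actual = Q̇_C/Ẇ = 1110/554.0 = 2.004.
The reservoir spacing is ΔT = 305 − 266 = 39.00 K.
COP_Carnot = T_C/ΔT = 266.00/39.00 = 6.821.
η_II = COP_actual/COP_Carnot = 2.004/6.821 = 0.2938.

0.294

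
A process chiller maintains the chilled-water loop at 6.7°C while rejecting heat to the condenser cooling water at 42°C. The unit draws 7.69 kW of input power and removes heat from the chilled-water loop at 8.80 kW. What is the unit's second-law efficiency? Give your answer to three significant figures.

COP_actual = Q̇_C/Ẇ = 8.800/7.690 = 1.144.
In absolute terms T_C = 279.85 K and T_H = 315.15 K, so ΔT = 35.30 K.
COP_Carnot = T_C/ΔT = 279.85/35.30 = 7.928.
η_II = COP_actual/COP_Carnot = 1.144/7.928 = 0.1443.

0.144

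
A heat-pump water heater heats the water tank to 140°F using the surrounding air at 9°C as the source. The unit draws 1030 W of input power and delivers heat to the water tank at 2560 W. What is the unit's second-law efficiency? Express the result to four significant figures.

0.3805

COP_actual = Q̇_H/Ẇ = 2560/1030 = 2.485.
In absolute terms T_C = 282.15 K and T_H = 333.15 K, so ΔT = 51.00 K.
COP_Carnot = T_H/ΔT = 333.15/51.00 = 6.532.
η_II = COP_actual/COP_Carnot = 2.485/6.532 = 0.3805.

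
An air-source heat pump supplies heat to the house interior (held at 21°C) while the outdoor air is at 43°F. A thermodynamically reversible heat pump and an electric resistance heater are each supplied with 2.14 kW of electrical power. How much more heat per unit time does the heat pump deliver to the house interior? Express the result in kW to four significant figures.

In absolute terms T_C = 279.26 K and T_H = 294.15 K, so ΔT = 14.89 K.
COP_Carnot = T_H/ΔT = 294.15/14.89 = 19.76.
The heat pump delivers Q̇_H = COP × Ẇ = 42.28 kW; the resistance heater delivers Ẇ = 2.140 kW.
Extra = (COP − 1)·Ẇ = 40.14 kW.

40.14 kW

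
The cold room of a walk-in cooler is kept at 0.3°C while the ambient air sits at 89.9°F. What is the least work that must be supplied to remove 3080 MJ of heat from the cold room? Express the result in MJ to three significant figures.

359 MJ

In absolute terms T_C = 273.45 K and T_H = 305.32 K, so ΔT = 31.87 K.
The reversible limit is COP_R = T_C/ΔT = 8.581, so W_min = Q_C/COP = Q_C·ΔT/T_C.
W_min = 3080 × 31.87/273.45 = 358.9 MJ.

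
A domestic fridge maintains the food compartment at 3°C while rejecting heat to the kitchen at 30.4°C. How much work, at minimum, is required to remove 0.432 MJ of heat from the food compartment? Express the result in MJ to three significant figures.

0.0429 MJ

In absolute terms T_C = 276.15 K and T_H = 303.55 K, so ΔT = 27.40 K.
The reversible limit is COP_R = T_C/ΔT = 10.08, so W_min = Q_C/COP = Q_C·ΔT/T_C.
W_min = 0.4320 × 27.40/276.15 = 0.04286 MJ.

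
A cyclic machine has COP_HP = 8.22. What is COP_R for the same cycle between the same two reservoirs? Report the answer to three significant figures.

Since Q_H = Q_C + W for any cycle, COP_R = Q_C/W = Q_H/W − 1.
COP_R = 8.22 − 1 = 7.22.

7.22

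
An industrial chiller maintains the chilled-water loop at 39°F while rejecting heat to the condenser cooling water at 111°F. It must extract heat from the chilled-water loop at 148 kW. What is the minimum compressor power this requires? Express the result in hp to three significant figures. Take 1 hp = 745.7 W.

In absolute terms T_C = 277.04 K and T_H = 317.04 K, so ΔT = 40.00 K.
COP_Carnot = T_C/ΔT = 277.04/40.00 = 6.926.
Ẇ_min = Q̇/COP_Carnot = 148.0/6.926 = 21.37 kW = 28.66 hp.

28.7 hp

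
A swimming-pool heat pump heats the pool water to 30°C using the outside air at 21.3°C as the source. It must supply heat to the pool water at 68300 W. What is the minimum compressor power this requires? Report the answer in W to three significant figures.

1960 W

In absolute terms T_C = 294.45 K and T_H = 303.15 K, so ΔT = 8.700 K.
COP_Carnot = T_H/ΔT = 303.15/8.700 = 34.84.
Ẇ_min = Q̇/COP_Carnot = 68300/34.84 = 1960 W.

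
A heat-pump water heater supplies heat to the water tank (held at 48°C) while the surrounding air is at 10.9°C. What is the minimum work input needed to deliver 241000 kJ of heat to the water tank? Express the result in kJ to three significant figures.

27800 kJ

In absolute terms T_C = 284.05 K and T_H = 321.15 K, so ΔT = 37.10 K.
The reversible limit is COP_HP = T_H/ΔT = 8.656, so W_min = Q_H/COP = Q_H·ΔT/T_H.
W_min = 241000 × 37.10/321.15 = 27840 kJ.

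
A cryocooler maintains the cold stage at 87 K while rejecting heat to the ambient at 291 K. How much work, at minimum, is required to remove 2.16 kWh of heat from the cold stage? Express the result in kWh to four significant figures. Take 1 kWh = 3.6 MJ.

5.065 kWh

The reservoir spacing is ΔT = 291 − 87 = 204.0 K.
The reversible limit is COP_R = T_C/ΔT = 0.4265, so W_min = Q_C/COP = Q_C·ΔT/T_C.
W_min = 2.160 × 204.0/87.00 = 5.065 kWh.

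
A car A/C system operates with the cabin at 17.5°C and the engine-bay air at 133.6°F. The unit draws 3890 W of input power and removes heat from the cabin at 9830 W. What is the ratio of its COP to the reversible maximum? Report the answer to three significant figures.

COP_actual = Q̇_C/Ẇ = 9830/3890 = 2.527.
In absolute terms T_C = 290.65 K and T_H = 329.59 K, so ΔT = 38.94 K.
COP_Carnot = T_C/ΔT = 290.65/38.94 = 7.463.
η_II = COP_actual/COP_Carnot = 2.527/7.463 = 0.3386.

0.339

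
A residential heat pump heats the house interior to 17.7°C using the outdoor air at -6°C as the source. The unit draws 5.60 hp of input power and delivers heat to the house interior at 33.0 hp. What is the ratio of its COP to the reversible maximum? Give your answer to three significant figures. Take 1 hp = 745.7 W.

0.480

COP_actual = Q̇_H/Ẇ = 33.00/5.600 = 5.893.
In absolute terms T_C = 267.15 K and T_H = 290.85 K, so ΔT = 23.70 K.
COP_Carnot = T_H/ΔT = 290.85/23.70 = 12.27.
η_II = COP_actual/COP_Carnot = 5.893/12.27 = 0.4802.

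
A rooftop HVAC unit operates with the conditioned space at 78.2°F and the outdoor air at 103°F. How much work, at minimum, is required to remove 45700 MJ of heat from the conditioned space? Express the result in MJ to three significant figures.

2110 MJ

In absolute terms T_C = 298.82 K and T_H = 312.59 K, so ΔT = 13.78 K.
The reversible limit is COP_R = T_C/ΔT = 21.69, so W_min = Q_C/COP = Q_C·ΔT/T_C.
W_min = 45700 × 13.78/298.82 = 2107 MJ.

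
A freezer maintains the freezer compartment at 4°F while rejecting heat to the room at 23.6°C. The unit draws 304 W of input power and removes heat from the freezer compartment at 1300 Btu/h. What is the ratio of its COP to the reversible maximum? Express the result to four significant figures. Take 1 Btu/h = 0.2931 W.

0.1905

Converting, Q̇_C = 1300 Btu/h = 381.0 W, so COP_actual = Q̇_C/Ẇ = 381.0/304.0 = 1.253.
In absolute terms T_C = 257.59 K and T_H = 296.75 K, so ΔT = 39.16 K.
COP_Carnot = T_C/ΔT = 257.59/39.16 = 6.579.
η_II = COP_actual/COP_Carnot = 1.253/6.579 = 0.1905.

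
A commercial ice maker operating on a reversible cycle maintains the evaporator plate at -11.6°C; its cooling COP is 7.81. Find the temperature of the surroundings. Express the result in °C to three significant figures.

21.9 °C

COP_R = T_C/(T_H − T_C) gives T_H − T_C = T_C/COP.
With T_C = 261.55 K, T_H = 261.55 × (1 + 1/7.81) = 295.04 K.
Converting, 295.04 K = 21.89°C.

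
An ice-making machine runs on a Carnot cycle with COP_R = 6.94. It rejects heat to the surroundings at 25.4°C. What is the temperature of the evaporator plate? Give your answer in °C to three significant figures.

For a Carnot refrigerator COP_R = T_C/(T_H − T_C), so T_C = COP·T_H/(1 + COP).
With T_H = 298.55 K, T_C = 6.94 × 298.55/7.940 = 260.95 K.
Converting, 260.95 K = -12.20°C.

-12.2 °C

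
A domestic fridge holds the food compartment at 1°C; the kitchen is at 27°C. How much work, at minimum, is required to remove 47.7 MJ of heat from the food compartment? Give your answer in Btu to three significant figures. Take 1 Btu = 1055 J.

In absolute terms T_C = 274.15 K and T_H = 300.15 K, so ΔT = 26.00 K.
The reversible limit is COP_R = T_C/ΔT = 10.54, so W_min = Q_C/COP = Q_C·ΔT/T_C.
W_min = 47.70 × 26.00/274.15 = 4.524 MJ = 4288 Btu.

4290 Btu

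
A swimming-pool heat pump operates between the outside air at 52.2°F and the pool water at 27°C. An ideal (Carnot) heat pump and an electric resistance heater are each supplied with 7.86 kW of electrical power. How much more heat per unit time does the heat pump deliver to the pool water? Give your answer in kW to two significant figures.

In absolute terms T_C = 284.37 K and T_H = 300.15 K, so ΔT = 15.78 K.
COP_Carnot = T_H/ΔT = 300.15/15.78 = 19.02.
The heat pump delivers Q̇_H = COP × Ẇ = 149.5 kW; the resistance heater delivers Ẇ = 7.860 kW.
Extra = (COP − 1)·Ẇ = 141.7 kW.

140 kW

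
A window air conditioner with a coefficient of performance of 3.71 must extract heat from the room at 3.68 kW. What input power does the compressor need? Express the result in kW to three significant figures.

Ẇ = Q̇_C/COP = 3.680/3.71 = 0.9919 kW.

0.992 kW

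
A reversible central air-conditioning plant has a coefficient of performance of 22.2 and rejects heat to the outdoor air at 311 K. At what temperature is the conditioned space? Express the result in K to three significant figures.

For a Carnot refrigerator COP_R = T_C/(T_H − T_C), so T_C = COP·T_H/(1 + COP).
With T_H = 311.00 K, T_C = 22.2 × 311.00/23.20 = 297.59 K.

298 K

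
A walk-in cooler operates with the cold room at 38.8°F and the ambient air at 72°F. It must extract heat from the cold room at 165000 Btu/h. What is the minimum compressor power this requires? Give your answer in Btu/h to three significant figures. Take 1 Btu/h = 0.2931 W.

In absolute terms T_C = 276.93 K and T_H = 295.37 K, so ΔT = 18.44 K.
COP_Carnot = T_C/ΔT = 276.93/18.44 = 15.01.
Ẇ_min = Q̇/COP_Carnot = 165000/15.01 = 10990 Btu/h.

11000 Btu/h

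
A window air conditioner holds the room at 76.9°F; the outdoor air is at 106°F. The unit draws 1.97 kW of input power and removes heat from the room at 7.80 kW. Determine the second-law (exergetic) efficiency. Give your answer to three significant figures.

0.215

COP_actual = Q̇_C/Ẇ = 7.800/1.970 = 3.959.
In absolute terms T_C = 298.09 K and T_H = 314.26 K, so ΔT = 16.17 K.
COP_Carnot = T_C/ΔT = 298.09/16.17 = 18.44.
η_II = COP_actual/COP_Carnot = 3.959/18.44 = 0.2147.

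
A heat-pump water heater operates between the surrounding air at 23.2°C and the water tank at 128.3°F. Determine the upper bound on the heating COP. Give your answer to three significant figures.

10.8

In absolute terms T_C = 296.35 K and T_H = 326.65 K, so ΔT = 30.30 K.
For a reversible cycle, COP_Carnot = T_H/ΔT = 326.65/30.30 = 10.78.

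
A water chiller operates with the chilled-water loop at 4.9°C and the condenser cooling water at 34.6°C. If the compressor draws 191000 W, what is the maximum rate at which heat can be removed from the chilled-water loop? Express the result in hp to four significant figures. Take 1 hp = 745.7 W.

2398 hp

In absolute terms T_C = 278.05 K and T_H = 307.75 K, so ΔT = 29.70 K.
COP_Carnot = T_C/ΔT = 278.05/29.70 = 9.362.
Q̇_max = COP_Carnot × Ẇ = 9.362 × 191000 W = 1788000 W = 2398 hp.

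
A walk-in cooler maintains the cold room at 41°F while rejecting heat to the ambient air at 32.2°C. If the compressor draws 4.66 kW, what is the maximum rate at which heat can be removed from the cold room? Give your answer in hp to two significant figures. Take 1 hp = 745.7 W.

64 hp

In absolute terms T_C = 278.15 K and T_H = 305.35 K, so ΔT = 27.20 K.
COP_Carnot = T_C/ΔT = 278.15/27.20 = 10.23.
Q̇_max = COP_Carnot × Ẇ = 10.23 × 4.660 kW = 47.65 kW = 63.90 hp.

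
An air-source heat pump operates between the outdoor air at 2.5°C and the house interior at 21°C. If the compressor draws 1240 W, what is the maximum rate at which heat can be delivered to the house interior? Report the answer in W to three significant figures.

In absolute terms T_C = 275.65 K and T_H = 294.15 K, so ΔT = 18.50 K.
COP_Carnot = T_H/ΔT = 294.15/18.50 = 15.90.
Q̇_max = COP_Carnot × Ẇ = 15.90 × 1240 W = 19720 W.

19700 W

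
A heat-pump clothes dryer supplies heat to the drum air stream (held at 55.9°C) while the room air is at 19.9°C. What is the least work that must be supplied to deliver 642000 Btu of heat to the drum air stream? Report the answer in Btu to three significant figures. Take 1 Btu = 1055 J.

70200 Btu

In absolute terms T_C = 293.05 K and T_H = 329.05 K, so ΔT = 36.00 K.
The reversible limit is COP_HP = T_H/ΔT = 9.140, so W_min = Q_H/COP = Q_H·ΔT/T_H.
W_min = 642000 × 36.00/329.05 = 70240 Btu.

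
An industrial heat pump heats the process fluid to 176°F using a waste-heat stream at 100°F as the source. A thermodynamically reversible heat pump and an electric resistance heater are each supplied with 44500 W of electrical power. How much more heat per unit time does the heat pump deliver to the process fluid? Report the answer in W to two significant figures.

330000 W

In absolute terms T_C = 310.93 K and T_H = 353.15 K, so ΔT = 42.22 K.
COP_Carnot = T_H/ΔT = 353.15/42.22 = 8.364.
The heat pump delivers Q̇_H = COP × Ẇ = 372200 W; the resistance heater delivers Ẇ = 44500 W.
Extra = (COP − 1)·Ẇ = 327700 W.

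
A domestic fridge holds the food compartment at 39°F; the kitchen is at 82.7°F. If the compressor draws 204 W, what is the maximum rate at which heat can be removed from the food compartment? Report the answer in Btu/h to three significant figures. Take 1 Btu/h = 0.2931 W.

In absolute terms T_C = 277.04 K and T_H = 301.32 K, so ΔT = 24.28 K.
COP_Carnot = T_C/ΔT = 277.04/24.28 = 11.41.
Q̇_max = COP_Carnot × Ẇ = 11.41 × 204.0 W = 2328 W = 7942 Btu/h.

7940 Btu/h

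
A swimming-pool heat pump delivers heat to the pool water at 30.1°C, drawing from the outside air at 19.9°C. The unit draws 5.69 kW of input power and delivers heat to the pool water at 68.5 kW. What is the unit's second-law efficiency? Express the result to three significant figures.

0.405

COP_actual = Q̇_H/Ẇ = 68.50/5.690 = 12.04.
In absolute terms T_C = 293.05 K and T_H = 303.25 K, so ΔT = 10.20 K.
COP_Carnot = T_H/ΔT = 303.25/10.20 = 29.73.
η_II = COP_actual/COP_Carnot = 12.04/29.73 = 0.4049.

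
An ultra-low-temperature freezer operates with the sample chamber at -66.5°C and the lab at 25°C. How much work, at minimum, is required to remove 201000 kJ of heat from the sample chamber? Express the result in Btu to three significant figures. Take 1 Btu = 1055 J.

84400 Btu

In absolute terms T_C = 206.65 K and T_H = 298.15 K, so ΔT = 91.50 K.
The reversible limit is COP_R = T_C/ΔT = 2.258, so W_min = Q_C/COP = Q_C·ΔT/T_C.
W_min = 201000 × 91.50/206.65 = 89000 kJ = 84360 Btu.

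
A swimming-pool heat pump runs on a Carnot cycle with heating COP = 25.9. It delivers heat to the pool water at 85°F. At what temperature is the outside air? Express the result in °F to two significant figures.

64 °F

COP_HP = T_H/(T_H − T_C) gives T_H − T_C = T_H/COP.
With T_H = 302.59 K, T_C = 302.59 × (1 − 1/25.9) = 290.91 K.
Converting, 290.91 K = 63.97°F.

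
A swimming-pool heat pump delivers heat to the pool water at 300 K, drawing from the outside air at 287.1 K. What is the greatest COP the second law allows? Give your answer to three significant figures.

The reservoir spacing is ΔT = 300 − 287.1 = 12.90 K.
For a reversible cycle, COP_Carnot = T_H/ΔT = 300.00/12.90 = 23.26.

23.3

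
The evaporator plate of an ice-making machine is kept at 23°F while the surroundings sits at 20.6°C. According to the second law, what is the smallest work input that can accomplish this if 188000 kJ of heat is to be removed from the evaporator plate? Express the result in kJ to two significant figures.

In absolute terms T_C = 268.15 K and T_H = 293.75 K, so ΔT = 25.60 K.
The reversible limit is COP_R = T_C/ΔT = 10.47, so W_min = Q_C/COP = Q_C·ΔT/T_C.
W_min = 188000 × 25.60/268.15 = 17950 kJ.

18000 kJ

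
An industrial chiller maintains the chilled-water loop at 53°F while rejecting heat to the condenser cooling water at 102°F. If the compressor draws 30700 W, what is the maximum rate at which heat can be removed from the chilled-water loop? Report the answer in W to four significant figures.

321200 W

In absolute terms T_C = 284.82 K and T_H = 312.04 K, so ΔT = 27.22 K.
COP_Carnot = T_C/ΔT = 284.82/27.22 = 10.46.
Q̇_max = COP_Carnot × Ẇ = 10.46 × 30700 W = 321200 W.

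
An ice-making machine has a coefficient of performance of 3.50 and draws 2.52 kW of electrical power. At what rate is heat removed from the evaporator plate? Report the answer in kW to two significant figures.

Q̇_C = COP × Ẇ = 3.50 × 2.520 = 8.820 kW.

8.8 kW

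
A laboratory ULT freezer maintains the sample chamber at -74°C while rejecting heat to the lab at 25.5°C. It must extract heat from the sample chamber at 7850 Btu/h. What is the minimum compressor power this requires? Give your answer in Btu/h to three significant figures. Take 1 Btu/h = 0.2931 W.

In absolute terms T_C = 199.15 K and T_H = 298.65 K, so ΔT = 99.50 K.
COP_Carnot = T_C/ΔT = 199.15/99.50 = 2.002.
Ẇ_min = Q̇/COP_Carnot = 7850/2.002 = 3922 Btu/h.

3920 Btu/h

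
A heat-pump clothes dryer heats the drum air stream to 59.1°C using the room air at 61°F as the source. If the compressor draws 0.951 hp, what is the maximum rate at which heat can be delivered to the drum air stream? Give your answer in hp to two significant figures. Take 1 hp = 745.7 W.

In absolute terms T_C = 289.26 K and T_H = 332.25 K, so ΔT = 42.99 K.
COP_Carnot = T_H/ΔT = 332.25/42.99 = 7.729.
Q̇_max = COP_Carnot × Ẇ = 7.729 × 0.9510 hp = 7.350 hp.

7.4 hp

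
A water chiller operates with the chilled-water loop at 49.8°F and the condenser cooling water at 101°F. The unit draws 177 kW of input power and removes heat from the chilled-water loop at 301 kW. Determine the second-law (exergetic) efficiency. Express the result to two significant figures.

COP_actual = Q̇_C/Ẇ = 301.0/177.0 = 1.701.
In absolute terms T_C = 283.04 K and T_H = 311.48 K, so ΔT = 28.44 K.
COP_Carnot = T_C/ΔT = 283.04/28.44 = 9.951.
η_II = COP_actual/COP_Carnot = 1.701/9.951 = 0.1709.

0.17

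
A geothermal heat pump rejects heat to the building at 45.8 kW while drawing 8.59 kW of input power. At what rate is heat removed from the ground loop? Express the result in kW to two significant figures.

For a cyclic device the first law requires Q̇_H = Q̇_C + Ẇ.
Q̇_C = Q̇_H − Ẇ = 37.21 kW.

37 kW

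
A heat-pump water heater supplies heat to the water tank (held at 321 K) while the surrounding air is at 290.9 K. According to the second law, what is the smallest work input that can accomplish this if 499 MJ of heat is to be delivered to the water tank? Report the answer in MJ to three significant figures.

46.8 MJ

The reservoir spacing is ΔT = 321 − 290.9 = 30.10 K.
The reversible limit is COP_HP = T_H/ΔT = 10.66, so W_min = Q_H/COP = Q_H·ΔT/T_H.
W_min = 499.0 × 30.10/321.00 = 46.79 MJ.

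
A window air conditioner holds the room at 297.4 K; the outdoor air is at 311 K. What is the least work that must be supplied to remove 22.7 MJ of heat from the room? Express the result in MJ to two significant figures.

The reservoir spacing is ΔT = 311 − 297.4 = 13.60 K.
The reversible limit is COP_R = T_C/ΔT = 21.87, so W_min = Q_C/COP = Q_C·ΔT/T_C.
W_min = 22.70 × 13.60/297.40 = 1.038 MJ.

1.0 MJ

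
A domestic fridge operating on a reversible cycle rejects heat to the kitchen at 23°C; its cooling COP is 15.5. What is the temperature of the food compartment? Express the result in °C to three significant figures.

5.05 °C

For a Carnot refrigerator COP_R = T_C/(T_H − T_C), so T_C = COP·T_H/(1 + COP).
With T_H = 296.15 K, T_C = 15.5 × 296.15/16.50 = 278.20 K.
Converting, 278.20 K = 5.05°C.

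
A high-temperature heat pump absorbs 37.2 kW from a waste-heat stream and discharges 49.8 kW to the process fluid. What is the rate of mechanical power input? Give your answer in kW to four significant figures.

For a cyclic device the first law requires Q̇_H = Q̇_C + Ẇ.
Ẇ = Q̇_H − Q̇_C = 12.60 kW.

12.60 kW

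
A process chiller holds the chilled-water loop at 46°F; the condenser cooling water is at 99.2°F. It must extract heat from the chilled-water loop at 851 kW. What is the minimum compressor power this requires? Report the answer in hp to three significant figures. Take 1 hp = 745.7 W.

In absolute terms T_C = 280.93 K and T_H = 310.48 K, so ΔT = 29.56 K.
COP_Carnot = T_C/ΔT = 280.93/29.56 = 9.505.
Ẇ_min = Q̇/COP_Carnot = 851.0/9.505 = 89.53 kW = 120.1 hp.

120 hp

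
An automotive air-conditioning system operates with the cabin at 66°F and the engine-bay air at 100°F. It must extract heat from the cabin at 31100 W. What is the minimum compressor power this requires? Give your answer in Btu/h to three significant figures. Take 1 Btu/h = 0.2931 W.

In absolute terms T_C = 292.04 K and T_H = 310.93 K, so ΔT = 18.89 K.
COP_Carnot = T_C/ΔT = 292.04/18.89 = 15.46.
Ẇ_min = Q̇/COP_Carnot = 31100/15.46 = 2012 W = 6863 Btu/h.

6860 Btu/h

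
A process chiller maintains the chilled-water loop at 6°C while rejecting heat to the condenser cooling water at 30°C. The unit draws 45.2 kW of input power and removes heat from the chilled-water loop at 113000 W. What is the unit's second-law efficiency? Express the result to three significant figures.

Converting, Q̇_C = 113000 W = 113.0 kW, so COP_actual = Q̇_C/Ẇ = 113.0/45.20 = 2.500.
In absolute terms T_C = 279.15 K and T_H = 303.15 K, so ΔT = 24.00 K.
COP_Carnot = T_C/ΔT = 279.15/24.00 = 11.63.
η_II = COP_actual/COP_Carnot = 2.500/11.63 = 0.2149.

0.215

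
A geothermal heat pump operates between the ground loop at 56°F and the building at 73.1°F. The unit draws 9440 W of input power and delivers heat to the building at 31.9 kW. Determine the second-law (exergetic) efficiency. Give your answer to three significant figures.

0.108

Converting, Q̇_H = 31.90 kW = 31900 W, so COP_actual = Q̇_H/Ẇ = 31900/9440 = 3.379.
In absolute terms T_C = 286.48 K and T_H = 295.98 K, so ΔT = 9.500 K.
COP_Carnot = T_H/ΔT = 295.98/9.500 = 31.16.
η_II = COP_actual/COP_Carnot = 3.379/31.16 = 0.1085.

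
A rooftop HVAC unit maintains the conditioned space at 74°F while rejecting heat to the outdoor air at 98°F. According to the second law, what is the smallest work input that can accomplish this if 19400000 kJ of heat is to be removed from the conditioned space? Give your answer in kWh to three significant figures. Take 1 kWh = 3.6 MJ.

In absolute terms T_C = 296.48 K and T_H = 309.82 K, so ΔT = 13.33 K.
The reversible limit is COP_R = T_C/ΔT = 22.24, so W_min = Q_C/COP = Q_C·ΔT/T_C.
W_min = 19400000 × 13.33/296.48 = 872400 kJ = 242.3 kWh.

242 kWh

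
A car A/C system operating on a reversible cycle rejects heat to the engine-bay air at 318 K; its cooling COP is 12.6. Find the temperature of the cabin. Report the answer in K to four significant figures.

For a Carnot refrigerator COP_R = T_C/(T_H − T_C), so T_C = COP·T_H/(1 + COP).
With T_H = 318.00 K, T_C = 12.6 × 318.00/13.60 = 294.62 K.

294.6 K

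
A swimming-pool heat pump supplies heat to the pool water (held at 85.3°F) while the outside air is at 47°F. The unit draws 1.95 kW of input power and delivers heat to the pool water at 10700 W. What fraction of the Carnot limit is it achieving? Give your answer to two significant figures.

0.39

Converting, Q̇_H = 10700 W = 10.70 kW, so COP_actual = Q̇_H/Ẇ = 10.70/1.950 = 5.487.
In absolute terms T_C = 281.48 K and T_H = 302.76 K, so ΔT = 21.28 K.
COP_Carnot = T_H/ΔT = 302.76/21.28 = 14.23.
η_II = COP_actual/COP_Carnot = 5.487/14.23 = 0.3856.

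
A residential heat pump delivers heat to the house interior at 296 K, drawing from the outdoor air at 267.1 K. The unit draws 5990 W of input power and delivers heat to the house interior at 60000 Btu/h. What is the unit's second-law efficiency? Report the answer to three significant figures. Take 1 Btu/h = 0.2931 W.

0.287

Converting, Q̇_H = 60000 Btu/h = 17590 W, so COP_actual = Q̇_H/Ẇ = 17590/5990 = 2.936.
The reservoir spacing is ΔT = 296 − 267.1 = 28.90 K.
COP_Carnot = T_H/ΔT = 296.00/28.90 = 10.24.
η_II = COP_actual/COP_Carnot = 2.936/10.24 = 0.2866.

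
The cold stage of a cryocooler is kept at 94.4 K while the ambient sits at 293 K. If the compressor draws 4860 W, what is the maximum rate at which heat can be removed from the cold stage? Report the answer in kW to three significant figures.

2.31 kW

The reservoir spacing is ΔT = 293 − 94.4 = 198.6 K.
COP_Carnot = T_C/ΔT = 94.40/198.6 = 0.4753.
Q̇_max = COP_Carnot × Ẇ = 0.4753 × 4860 W = 2310 W = 2.310 kW.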